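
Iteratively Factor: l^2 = (l)*(l)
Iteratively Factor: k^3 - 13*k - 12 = (k + 1)*(k^2 - k - 12) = (k - 4)*(k + 1)*(k + 3)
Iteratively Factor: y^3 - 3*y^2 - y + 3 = (y - 3)*(y^2 - 1) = (y - 3)*(y + 1)*(y - 1)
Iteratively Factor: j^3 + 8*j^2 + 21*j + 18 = (j + 2)*(j^2 + 6*j + 9) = (j + 2)*(j + 3)*(j + 3)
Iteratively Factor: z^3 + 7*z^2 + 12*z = (z + 4)*(z^2 + 3*z) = z*(z + 4)*(z + 3)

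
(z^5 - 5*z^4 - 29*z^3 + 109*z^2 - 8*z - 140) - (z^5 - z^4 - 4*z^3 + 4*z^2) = -4*z^4 - 25*z^3 + 105*z^2 - 8*z - 140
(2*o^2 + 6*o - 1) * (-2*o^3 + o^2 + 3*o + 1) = -4*o^5 - 10*o^4 + 14*o^3 + 19*o^2 + 3*o - 1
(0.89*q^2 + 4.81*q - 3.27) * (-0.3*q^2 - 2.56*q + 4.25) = -0.267*q^4 - 3.7214*q^3 - 7.5501*q^2 + 28.8137*q - 13.8975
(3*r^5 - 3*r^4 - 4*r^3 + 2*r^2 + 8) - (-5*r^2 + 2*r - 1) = 3*r^5 - 3*r^4 - 4*r^3 + 7*r^2 - 2*r + 9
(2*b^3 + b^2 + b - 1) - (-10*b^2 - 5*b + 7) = 2*b^3 + 11*b^2 + 6*b - 8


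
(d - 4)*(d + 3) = d^2 - d - 12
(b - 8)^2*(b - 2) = b^3 - 18*b^2 + 96*b - 128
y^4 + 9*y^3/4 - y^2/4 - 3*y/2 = y*(y - 3/4)*(y + 1)*(y + 2)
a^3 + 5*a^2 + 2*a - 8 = (a - 1)*(a + 2)*(a + 4)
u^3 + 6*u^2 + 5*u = u*(u + 1)*(u + 5)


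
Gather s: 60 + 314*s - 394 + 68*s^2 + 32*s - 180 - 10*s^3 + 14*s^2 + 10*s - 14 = -10*s^3 + 82*s^2 + 356*s - 528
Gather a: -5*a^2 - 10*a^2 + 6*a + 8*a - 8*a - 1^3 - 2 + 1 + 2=-15*a^2 + 6*a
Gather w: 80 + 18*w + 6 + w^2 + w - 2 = w^2 + 19*w + 84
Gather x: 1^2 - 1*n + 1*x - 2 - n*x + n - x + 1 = -n*x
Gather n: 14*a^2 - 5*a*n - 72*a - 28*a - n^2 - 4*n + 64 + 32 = 14*a^2 - 100*a - n^2 + n*(-5*a - 4) + 96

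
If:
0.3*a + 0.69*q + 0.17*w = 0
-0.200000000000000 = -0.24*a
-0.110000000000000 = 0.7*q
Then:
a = 0.83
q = -0.16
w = -0.83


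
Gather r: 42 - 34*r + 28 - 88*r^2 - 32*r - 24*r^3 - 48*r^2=-24*r^3 - 136*r^2 - 66*r + 70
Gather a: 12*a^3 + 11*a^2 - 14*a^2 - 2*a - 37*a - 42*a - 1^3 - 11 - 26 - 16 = 12*a^3 - 3*a^2 - 81*a - 54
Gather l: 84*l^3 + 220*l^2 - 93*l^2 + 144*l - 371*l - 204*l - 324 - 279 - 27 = 84*l^3 + 127*l^2 - 431*l - 630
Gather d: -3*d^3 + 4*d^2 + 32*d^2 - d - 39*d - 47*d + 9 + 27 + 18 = -3*d^3 + 36*d^2 - 87*d + 54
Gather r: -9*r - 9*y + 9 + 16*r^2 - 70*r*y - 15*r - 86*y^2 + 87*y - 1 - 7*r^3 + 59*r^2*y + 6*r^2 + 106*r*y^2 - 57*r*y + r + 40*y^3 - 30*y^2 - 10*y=-7*r^3 + r^2*(59*y + 22) + r*(106*y^2 - 127*y - 23) + 40*y^3 - 116*y^2 + 68*y + 8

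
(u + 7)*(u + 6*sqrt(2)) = u^2 + 7*u + 6*sqrt(2)*u + 42*sqrt(2)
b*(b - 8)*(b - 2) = b^3 - 10*b^2 + 16*b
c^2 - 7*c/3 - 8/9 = (c - 8/3)*(c + 1/3)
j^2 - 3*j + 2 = (j - 2)*(j - 1)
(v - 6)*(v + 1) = v^2 - 5*v - 6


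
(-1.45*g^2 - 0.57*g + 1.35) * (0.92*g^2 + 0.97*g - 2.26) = -1.334*g^4 - 1.9309*g^3 + 3.9661*g^2 + 2.5977*g - 3.051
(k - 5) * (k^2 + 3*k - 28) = k^3 - 2*k^2 - 43*k + 140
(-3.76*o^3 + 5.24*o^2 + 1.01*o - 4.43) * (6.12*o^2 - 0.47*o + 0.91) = -23.0112*o^5 + 33.836*o^4 + 0.296800000000001*o^3 - 22.8179*o^2 + 3.0012*o - 4.0313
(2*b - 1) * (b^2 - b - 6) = 2*b^3 - 3*b^2 - 11*b + 6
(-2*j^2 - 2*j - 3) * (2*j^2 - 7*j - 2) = -4*j^4 + 10*j^3 + 12*j^2 + 25*j + 6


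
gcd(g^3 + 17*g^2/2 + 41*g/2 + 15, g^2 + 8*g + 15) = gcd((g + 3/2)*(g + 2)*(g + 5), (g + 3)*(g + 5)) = g + 5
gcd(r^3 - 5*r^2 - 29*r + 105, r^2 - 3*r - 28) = r - 7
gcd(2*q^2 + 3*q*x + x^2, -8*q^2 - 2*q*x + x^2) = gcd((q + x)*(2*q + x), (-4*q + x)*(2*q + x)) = 2*q + x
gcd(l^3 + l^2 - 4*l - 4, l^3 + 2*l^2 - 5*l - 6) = l^2 - l - 2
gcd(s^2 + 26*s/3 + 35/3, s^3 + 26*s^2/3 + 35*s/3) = s^2 + 26*s/3 + 35/3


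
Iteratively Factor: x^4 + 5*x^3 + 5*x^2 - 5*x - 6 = (x + 3)*(x^3 + 2*x^2 - x - 2) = (x + 1)*(x + 3)*(x^2 + x - 2) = (x - 1)*(x + 1)*(x + 3)*(x + 2)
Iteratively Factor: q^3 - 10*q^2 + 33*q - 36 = (q - 3)*(q^2 - 7*q + 12) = (q - 3)^2*(q - 4)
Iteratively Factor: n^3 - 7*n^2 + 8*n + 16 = (n + 1)*(n^2 - 8*n + 16) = (n - 4)*(n + 1)*(n - 4)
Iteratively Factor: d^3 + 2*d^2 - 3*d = (d - 1)*(d^2 + 3*d) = d*(d - 1)*(d + 3)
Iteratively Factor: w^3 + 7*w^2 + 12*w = (w + 4)*(w^2 + 3*w) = w*(w + 4)*(w + 3)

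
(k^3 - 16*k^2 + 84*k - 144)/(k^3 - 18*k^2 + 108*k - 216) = (k - 4)/(k - 6)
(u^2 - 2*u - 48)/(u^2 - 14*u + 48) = (u + 6)/(u - 6)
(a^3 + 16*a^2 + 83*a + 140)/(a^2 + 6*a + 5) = (a^2 + 11*a + 28)/(a + 1)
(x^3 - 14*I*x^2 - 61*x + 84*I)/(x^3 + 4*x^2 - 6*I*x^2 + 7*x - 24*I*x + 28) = (x^2 - 7*I*x - 12)/(x^2 + x*(4 + I) + 4*I)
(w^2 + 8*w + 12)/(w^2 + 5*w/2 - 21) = 2*(w + 2)/(2*w - 7)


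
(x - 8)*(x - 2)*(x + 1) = x^3 - 9*x^2 + 6*x + 16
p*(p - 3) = p^2 - 3*p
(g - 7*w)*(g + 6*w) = g^2 - g*w - 42*w^2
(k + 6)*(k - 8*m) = k^2 - 8*k*m + 6*k - 48*m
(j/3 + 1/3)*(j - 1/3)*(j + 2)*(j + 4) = j^4/3 + 20*j^3/9 + 35*j^2/9 + 10*j/9 - 8/9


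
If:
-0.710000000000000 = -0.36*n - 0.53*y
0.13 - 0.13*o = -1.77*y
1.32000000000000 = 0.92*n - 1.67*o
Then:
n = 2.04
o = 0.34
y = -0.05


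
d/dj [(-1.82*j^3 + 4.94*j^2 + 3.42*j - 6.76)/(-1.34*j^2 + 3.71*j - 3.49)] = (2.4388*j^4 - 13.5044*j^3 + 41.9656*j^2 - 52.598*j + 13.1438)/(1.7956*j^4 - 9.9428*j^3 + 23.1173*j^2 - 25.8958*j + 12.1801)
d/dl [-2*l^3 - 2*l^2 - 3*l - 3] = -6*l^2 - 4*l - 3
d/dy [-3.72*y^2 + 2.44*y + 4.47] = 2.44 - 7.44*y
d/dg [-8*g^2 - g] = -16*g - 1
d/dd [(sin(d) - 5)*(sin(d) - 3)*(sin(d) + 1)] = (3*sin(d)^2 - 14*sin(d) + 7)*cos(d)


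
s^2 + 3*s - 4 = (s - 1)*(s + 4)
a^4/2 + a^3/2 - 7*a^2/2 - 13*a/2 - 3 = (a/2 + 1/2)*(a - 3)*(a + 1)*(a + 2)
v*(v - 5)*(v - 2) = v^3 - 7*v^2 + 10*v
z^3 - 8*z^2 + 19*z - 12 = (z - 4)*(z - 3)*(z - 1)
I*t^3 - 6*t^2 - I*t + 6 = (t - 1)*(t + 6*I)*(I*t + I)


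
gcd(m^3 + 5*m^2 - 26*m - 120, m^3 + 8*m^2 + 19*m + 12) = m + 4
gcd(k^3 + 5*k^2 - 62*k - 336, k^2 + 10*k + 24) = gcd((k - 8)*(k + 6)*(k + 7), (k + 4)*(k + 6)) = k + 6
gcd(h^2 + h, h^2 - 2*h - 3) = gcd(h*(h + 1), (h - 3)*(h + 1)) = h + 1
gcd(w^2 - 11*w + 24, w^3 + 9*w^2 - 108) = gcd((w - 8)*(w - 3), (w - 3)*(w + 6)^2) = w - 3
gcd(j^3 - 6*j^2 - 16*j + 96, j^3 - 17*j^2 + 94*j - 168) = j^2 - 10*j + 24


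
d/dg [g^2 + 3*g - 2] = 2*g + 3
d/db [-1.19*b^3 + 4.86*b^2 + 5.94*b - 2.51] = -3.57*b^2 + 9.72*b + 5.94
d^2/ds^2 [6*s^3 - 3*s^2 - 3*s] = 36*s - 6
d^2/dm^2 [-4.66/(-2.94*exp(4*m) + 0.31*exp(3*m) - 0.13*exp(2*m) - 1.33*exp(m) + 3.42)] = ((-219.2064*exp(3*m) + 13.0014*exp(2*m) - 2.4232*exp(m) - 6.1978)*(2.94*exp(4*m) - 0.31*exp(3*m) + 0.13*exp(2*m) + 1.33*exp(m) - 3.42) + 4.66*(11.76*exp(3*m) - 0.93*exp(2*m) + 0.26*exp(m) + 1.33)*(23.52*exp(3*m) - 1.86*exp(2*m) + 0.52*exp(m) + 2.66)*exp(m))*exp(m)/(2.94*exp(4*m) - 0.31*exp(3*m) + 0.13*exp(2*m) + 1.33*exp(m) - 3.42)^3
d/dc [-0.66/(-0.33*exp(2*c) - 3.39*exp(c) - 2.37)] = (-0.4356*exp(c) - 2.2374)*exp(c)/(0.33*exp(2*c) + 3.39*exp(c) + 2.37)^2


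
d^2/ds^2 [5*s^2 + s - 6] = 10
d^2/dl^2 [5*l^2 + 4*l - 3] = 10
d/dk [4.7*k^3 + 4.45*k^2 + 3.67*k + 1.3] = 14.1*k^2 + 8.9*k + 3.67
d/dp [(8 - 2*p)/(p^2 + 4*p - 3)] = 2*(-p^2 - 4*p + 2*(p - 4)*(p + 2) + 3)/(p^2 + 4*p - 3)^2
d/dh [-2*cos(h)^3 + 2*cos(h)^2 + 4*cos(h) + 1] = 2*(3*cos(h)^2 - 2*cos(h) - 2)*sin(h)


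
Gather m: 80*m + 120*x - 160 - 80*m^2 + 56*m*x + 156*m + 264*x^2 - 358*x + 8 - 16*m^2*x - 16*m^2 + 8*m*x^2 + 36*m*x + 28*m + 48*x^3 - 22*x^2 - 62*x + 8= m^2*(-16*x - 96) + m*(8*x^2 + 92*x + 264) + 48*x^3 + 242*x^2 - 300*x - 144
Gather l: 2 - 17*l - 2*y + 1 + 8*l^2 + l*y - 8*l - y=8*l^2 + l*(y - 25) - 3*y + 3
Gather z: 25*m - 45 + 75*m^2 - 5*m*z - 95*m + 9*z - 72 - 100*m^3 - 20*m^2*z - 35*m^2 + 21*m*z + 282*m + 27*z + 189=-100*m^3 + 40*m^2 + 212*m + z*(-20*m^2 + 16*m + 36) + 72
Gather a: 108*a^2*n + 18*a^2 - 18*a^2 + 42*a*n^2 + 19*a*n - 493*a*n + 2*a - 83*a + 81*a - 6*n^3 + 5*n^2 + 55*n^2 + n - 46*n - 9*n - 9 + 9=108*a^2*n + a*(42*n^2 - 474*n) - 6*n^3 + 60*n^2 - 54*n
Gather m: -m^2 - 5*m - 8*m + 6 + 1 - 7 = -m^2 - 13*m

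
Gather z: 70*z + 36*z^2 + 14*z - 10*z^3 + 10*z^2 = -10*z^3 + 46*z^2 + 84*z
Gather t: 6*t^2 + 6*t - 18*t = 6*t^2 - 12*t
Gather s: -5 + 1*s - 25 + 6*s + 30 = 7*s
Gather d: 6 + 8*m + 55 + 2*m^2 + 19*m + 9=2*m^2 + 27*m + 70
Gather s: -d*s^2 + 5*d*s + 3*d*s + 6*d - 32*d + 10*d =-d*s^2 + 8*d*s - 16*d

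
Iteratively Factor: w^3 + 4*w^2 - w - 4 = (w - 1)*(w^2 + 5*w + 4) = (w - 1)*(w + 4)*(w + 1)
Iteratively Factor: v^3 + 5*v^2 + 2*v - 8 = (v + 2)*(v^2 + 3*v - 4) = (v + 2)*(v + 4)*(v - 1)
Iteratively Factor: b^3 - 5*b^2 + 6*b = (b - 3)*(b^2 - 2*b) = b*(b - 3)*(b - 2)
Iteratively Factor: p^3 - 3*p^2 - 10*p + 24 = (p - 4)*(p^2 + p - 6) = (p - 4)*(p + 3)*(p - 2)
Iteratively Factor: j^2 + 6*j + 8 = (j + 4)*(j + 2)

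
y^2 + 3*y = y*(y + 3)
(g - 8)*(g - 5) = g^2 - 13*g + 40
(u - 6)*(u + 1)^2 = u^3 - 4*u^2 - 11*u - 6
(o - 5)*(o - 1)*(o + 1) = o^3 - 5*o^2 - o + 5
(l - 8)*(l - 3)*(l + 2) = l^3 - 9*l^2 + 2*l + 48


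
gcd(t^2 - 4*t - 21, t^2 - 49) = t - 7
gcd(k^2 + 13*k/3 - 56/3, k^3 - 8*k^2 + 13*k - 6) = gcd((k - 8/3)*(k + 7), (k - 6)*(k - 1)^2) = 1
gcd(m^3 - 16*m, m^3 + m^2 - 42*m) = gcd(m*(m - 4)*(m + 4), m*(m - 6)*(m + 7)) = m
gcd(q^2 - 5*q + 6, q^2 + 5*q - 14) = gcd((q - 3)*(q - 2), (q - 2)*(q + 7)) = q - 2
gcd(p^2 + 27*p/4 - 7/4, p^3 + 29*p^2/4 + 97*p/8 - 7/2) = p - 1/4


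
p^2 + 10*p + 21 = (p + 3)*(p + 7)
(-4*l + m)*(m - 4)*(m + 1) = -4*l*m^2 + 12*l*m + 16*l + m^3 - 3*m^2 - 4*m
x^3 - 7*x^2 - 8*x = x*(x - 8)*(x + 1)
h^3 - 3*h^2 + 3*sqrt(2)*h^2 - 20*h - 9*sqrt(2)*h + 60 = (h - 3)*(h - 2*sqrt(2))*(h + 5*sqrt(2))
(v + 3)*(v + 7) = v^2 + 10*v + 21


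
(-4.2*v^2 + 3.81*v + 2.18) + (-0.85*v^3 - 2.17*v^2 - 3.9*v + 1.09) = -0.85*v^3 - 6.37*v^2 - 0.0899999999999999*v + 3.27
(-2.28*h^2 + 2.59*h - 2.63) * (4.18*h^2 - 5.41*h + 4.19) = -9.5304*h^4 + 23.161*h^3 - 34.5585*h^2 + 25.0804*h - 11.0197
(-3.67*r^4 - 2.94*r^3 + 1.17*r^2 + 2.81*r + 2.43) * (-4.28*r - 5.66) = 15.7076*r^5 + 33.3554*r^4 + 11.6328*r^3 - 18.649*r^2 - 26.305*r - 13.7538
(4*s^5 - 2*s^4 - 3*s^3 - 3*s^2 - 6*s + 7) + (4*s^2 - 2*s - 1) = 4*s^5 - 2*s^4 - 3*s^3 + s^2 - 8*s + 6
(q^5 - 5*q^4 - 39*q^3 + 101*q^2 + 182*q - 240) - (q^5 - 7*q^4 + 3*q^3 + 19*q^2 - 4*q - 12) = 2*q^4 - 42*q^3 + 82*q^2 + 186*q - 228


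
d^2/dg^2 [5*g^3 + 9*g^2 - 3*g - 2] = 30*g + 18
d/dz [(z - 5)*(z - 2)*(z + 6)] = 3*z^2 - 2*z - 32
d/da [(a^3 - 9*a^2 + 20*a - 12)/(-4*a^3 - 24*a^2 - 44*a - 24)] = 3*(-5*a^4 + 6*a^3 + 55*a^2 - 12*a - 84)/(4*(a^6 + 12*a^5 + 58*a^4 + 144*a^3 + 193*a^2 + 132*a + 36))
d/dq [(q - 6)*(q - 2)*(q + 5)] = 3*q^2 - 6*q - 28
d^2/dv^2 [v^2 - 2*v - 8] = 2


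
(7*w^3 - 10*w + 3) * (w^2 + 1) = 7*w^5 - 3*w^3 + 3*w^2 - 10*w + 3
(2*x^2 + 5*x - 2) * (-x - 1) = -2*x^3 - 7*x^2 - 3*x + 2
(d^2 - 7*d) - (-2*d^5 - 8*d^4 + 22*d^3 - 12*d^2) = 2*d^5 + 8*d^4 - 22*d^3 + 13*d^2 - 7*d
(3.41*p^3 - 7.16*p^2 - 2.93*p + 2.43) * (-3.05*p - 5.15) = -10.4005*p^4 + 4.2765*p^3 + 45.8105*p^2 + 7.678*p - 12.5145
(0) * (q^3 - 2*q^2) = 0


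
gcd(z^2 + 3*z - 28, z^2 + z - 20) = z - 4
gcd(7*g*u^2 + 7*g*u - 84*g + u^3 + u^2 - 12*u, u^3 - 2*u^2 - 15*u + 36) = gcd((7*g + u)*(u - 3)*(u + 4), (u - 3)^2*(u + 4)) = u^2 + u - 12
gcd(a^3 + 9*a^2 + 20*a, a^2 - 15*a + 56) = 1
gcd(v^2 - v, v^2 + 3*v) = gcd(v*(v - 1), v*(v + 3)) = v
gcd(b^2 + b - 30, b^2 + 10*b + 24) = b + 6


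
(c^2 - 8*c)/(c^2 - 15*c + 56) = c/(c - 7)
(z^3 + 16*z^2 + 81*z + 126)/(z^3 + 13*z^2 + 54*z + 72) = (z + 7)/(z + 4)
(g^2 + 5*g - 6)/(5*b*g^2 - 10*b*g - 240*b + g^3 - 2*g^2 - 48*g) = (g - 1)/(5*b*g - 40*b + g^2 - 8*g)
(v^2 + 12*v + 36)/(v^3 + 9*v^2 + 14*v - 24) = (v + 6)/(v^2 + 3*v - 4)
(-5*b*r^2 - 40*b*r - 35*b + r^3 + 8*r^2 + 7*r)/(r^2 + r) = -5*b - 35*b/r + r + 7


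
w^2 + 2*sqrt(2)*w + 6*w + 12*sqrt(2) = (w + 6)*(w + 2*sqrt(2))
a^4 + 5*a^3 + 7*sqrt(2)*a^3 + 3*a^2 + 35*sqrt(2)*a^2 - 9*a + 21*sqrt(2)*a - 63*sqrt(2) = (a - 1)*(a + 3)^2*(a + 7*sqrt(2))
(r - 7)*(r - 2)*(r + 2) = r^3 - 7*r^2 - 4*r + 28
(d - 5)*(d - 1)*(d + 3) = d^3 - 3*d^2 - 13*d + 15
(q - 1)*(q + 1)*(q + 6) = q^3 + 6*q^2 - q - 6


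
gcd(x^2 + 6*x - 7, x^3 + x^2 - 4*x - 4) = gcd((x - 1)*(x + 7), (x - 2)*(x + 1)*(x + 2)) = 1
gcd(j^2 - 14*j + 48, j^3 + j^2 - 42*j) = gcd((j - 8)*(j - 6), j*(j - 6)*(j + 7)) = j - 6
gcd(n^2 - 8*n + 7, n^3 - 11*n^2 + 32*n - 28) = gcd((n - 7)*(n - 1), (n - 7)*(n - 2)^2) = n - 7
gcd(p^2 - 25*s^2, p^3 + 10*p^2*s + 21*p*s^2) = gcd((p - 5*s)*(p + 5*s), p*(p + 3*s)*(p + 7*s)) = 1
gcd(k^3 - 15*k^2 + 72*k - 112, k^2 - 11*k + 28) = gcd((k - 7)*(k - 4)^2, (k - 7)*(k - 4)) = k^2 - 11*k + 28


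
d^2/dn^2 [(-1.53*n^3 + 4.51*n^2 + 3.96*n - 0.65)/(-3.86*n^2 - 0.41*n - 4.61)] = (5.6843418860808e-14*n^5 + 1.13686837721616e-13*n^4 - 157.66687*n^3 + 556.981434*n^2 + 624.066114*n - 199.6388)/(57.512456*n^6 + 18.326508*n^5 + 208.008066*n^4 + 43.843637*n^3 + 248.424141*n^2 + 26.140083*n + 97.972181)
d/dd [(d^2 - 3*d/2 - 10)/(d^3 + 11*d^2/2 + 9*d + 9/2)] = (-4*d^4 + 12*d^3 + 189*d^2 + 476*d + 333)/(4*d^6 + 44*d^5 + 193*d^4 + 432*d^3 + 522*d^2 + 324*d + 81)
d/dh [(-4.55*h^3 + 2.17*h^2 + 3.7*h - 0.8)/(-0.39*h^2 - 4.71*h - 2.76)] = (1.7745*h^4 + 42.861*h^3 + 28.8963*h^2 - 12.6024*h - 13.98)/(0.1521*h^4 + 3.6738*h^3 + 24.3369*h^2 + 25.9992*h + 7.6176)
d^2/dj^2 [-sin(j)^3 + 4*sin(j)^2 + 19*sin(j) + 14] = 9*sin(j)^3 - 16*sin(j)^2 - 25*sin(j) + 8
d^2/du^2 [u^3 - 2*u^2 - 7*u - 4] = 6*u - 4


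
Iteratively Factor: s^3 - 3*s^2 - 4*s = (s + 1)*(s^2 - 4*s) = s*(s + 1)*(s - 4)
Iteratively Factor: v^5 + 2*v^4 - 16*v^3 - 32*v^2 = (v + 4)*(v^4 - 2*v^3 - 8*v^2) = v*(v + 4)*(v^3 - 2*v^2 - 8*v) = v^2*(v + 4)*(v^2 - 2*v - 8) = v^2*(v + 2)*(v + 4)*(v - 4)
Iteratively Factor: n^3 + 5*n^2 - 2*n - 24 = (n + 4)*(n^2 + n - 6) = (n + 3)*(n + 4)*(n - 2)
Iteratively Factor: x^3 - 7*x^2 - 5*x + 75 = (x - 5)*(x^2 - 2*x - 15) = (x - 5)*(x + 3)*(x - 5)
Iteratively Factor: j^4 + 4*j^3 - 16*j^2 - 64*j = (j)*(j^3 + 4*j^2 - 16*j - 64) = j*(j - 4)*(j^2 + 8*j + 16) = j*(j - 4)*(j + 4)*(j + 4)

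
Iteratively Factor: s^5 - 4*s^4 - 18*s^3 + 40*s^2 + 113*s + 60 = (s + 3)*(s^4 - 7*s^3 + 3*s^2 + 31*s + 20) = (s - 4)*(s + 3)*(s^3 - 3*s^2 - 9*s - 5) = (s - 5)*(s - 4)*(s + 3)*(s^2 + 2*s + 1) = (s - 5)*(s - 4)*(s + 1)*(s + 3)*(s + 1)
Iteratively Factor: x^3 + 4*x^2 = (x + 4)*(x^2) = x*(x + 4)*(x)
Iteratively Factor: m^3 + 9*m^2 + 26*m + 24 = (m + 3)*(m^2 + 6*m + 8) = (m + 3)*(m + 4)*(m + 2)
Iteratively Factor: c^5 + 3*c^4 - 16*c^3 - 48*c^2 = (c)*(c^4 + 3*c^3 - 16*c^2 - 48*c) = c*(c + 4)*(c^3 - c^2 - 12*c) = c^2*(c + 4)*(c^2 - c - 12) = c^2*(c + 3)*(c + 4)*(c - 4)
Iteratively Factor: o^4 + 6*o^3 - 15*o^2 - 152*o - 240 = (o + 3)*(o^3 + 3*o^2 - 24*o - 80) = (o - 5)*(o + 3)*(o^2 + 8*o + 16) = (o - 5)*(o + 3)*(o + 4)*(o + 4)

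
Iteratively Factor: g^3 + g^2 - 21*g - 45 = (g + 3)*(g^2 - 2*g - 15) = (g - 5)*(g + 3)*(g + 3)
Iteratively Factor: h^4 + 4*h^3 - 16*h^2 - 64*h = (h - 4)*(h^3 + 8*h^2 + 16*h) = (h - 4)*(h + 4)*(h^2 + 4*h) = h*(h - 4)*(h + 4)*(h + 4)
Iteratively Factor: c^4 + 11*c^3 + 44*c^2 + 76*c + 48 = (c + 4)*(c^3 + 7*c^2 + 16*c + 12) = (c + 3)*(c + 4)*(c^2 + 4*c + 4) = (c + 2)*(c + 3)*(c + 4)*(c + 2)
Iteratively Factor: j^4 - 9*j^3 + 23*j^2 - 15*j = (j - 1)*(j^3 - 8*j^2 + 15*j) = (j - 5)*(j - 1)*(j^2 - 3*j) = (j - 5)*(j - 3)*(j - 1)*(j)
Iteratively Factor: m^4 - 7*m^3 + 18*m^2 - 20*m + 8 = (m - 1)*(m^3 - 6*m^2 + 12*m - 8) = (m - 2)*(m - 1)*(m^2 - 4*m + 4) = (m - 2)^2*(m - 1)*(m - 2)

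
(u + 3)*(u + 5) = u^2 + 8*u + 15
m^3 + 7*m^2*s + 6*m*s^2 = m*(m + s)*(m + 6*s)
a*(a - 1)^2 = a^3 - 2*a^2 + a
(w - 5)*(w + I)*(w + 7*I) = w^3 - 5*w^2 + 8*I*w^2 - 7*w - 40*I*w + 35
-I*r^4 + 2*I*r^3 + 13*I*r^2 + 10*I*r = r*(r - 5)*(r + 2)*(-I*r - I)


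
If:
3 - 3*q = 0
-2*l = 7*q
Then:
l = -7/2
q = 1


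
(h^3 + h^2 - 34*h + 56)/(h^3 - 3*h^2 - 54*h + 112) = (h - 4)/(h - 8)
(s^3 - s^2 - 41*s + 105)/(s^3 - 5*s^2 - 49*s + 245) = (s - 3)/(s - 7)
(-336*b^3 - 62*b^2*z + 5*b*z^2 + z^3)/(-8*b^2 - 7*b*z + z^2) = (42*b^2 + 13*b*z + z^2)/(b + z)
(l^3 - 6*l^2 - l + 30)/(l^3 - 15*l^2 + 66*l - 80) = (l^2 - l - 6)/(l^2 - 10*l + 16)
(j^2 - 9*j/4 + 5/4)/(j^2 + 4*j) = (4*j^2 - 9*j + 5)/(4*j*(j + 4))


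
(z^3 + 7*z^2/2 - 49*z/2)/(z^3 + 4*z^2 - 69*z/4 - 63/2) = 2*z*(z + 7)/(2*z^2 + 15*z + 18)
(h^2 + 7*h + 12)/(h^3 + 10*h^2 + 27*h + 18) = (h + 4)/(h^2 + 7*h + 6)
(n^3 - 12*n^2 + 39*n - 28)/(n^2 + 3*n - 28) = (n^2 - 8*n + 7)/(n + 7)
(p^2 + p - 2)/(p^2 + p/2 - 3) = 2*(p - 1)/(2*p - 3)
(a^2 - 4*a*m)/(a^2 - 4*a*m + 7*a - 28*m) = a/(a + 7)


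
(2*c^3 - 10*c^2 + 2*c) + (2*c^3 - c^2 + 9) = 4*c^3 - 11*c^2 + 2*c + 9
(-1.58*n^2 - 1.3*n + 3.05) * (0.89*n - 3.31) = -1.4062*n^3 + 4.0728*n^2 + 7.0175*n - 10.0955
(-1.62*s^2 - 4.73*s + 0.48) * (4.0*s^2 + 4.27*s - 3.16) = -6.48*s^4 - 25.8374*s^3 - 13.1579*s^2 + 16.9964*s - 1.5168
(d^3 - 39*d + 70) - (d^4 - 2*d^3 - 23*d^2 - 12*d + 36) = -d^4 + 3*d^3 + 23*d^2 - 27*d + 34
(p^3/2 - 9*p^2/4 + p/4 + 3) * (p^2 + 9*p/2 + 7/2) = p^5/2 - 65*p^3/8 - 15*p^2/4 + 115*p/8 + 21/2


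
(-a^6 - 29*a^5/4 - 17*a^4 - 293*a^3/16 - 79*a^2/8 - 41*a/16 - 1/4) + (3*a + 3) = -a^6 - 29*a^5/4 - 17*a^4 - 293*a^3/16 - 79*a^2/8 + 7*a/16 + 11/4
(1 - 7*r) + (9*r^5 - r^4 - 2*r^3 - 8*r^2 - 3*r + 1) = 9*r^5 - r^4 - 2*r^3 - 8*r^2 - 10*r + 2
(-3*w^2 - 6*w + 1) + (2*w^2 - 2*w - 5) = -w^2 - 8*w - 4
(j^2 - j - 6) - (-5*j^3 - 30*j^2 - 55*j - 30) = 5*j^3 + 31*j^2 + 54*j + 24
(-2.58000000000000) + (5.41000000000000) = 2.83000000000000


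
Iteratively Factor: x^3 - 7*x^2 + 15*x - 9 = (x - 3)*(x^2 - 4*x + 3) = (x - 3)^2*(x - 1)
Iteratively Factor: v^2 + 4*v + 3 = (v + 1)*(v + 3)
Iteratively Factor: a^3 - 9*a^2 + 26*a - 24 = (a - 2)*(a^2 - 7*a + 12) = (a - 4)*(a - 2)*(a - 3)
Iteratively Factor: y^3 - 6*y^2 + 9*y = (y - 3)*(y^2 - 3*y) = y*(y - 3)*(y - 3)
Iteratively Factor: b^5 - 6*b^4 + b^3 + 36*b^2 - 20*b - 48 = (b - 4)*(b^4 - 2*b^3 - 7*b^2 + 8*b + 12) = (b - 4)*(b + 2)*(b^3 - 4*b^2 + b + 6) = (b - 4)*(b - 3)*(b + 2)*(b^2 - b - 2) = (b - 4)*(b - 3)*(b + 1)*(b + 2)*(b - 2)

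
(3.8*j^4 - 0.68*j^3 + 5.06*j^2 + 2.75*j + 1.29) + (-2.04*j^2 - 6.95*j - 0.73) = 3.8*j^4 - 0.68*j^3 + 3.02*j^2 - 4.2*j + 0.56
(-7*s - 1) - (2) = -7*s - 3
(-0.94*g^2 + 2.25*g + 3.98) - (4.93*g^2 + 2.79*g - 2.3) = -5.87*g^2 - 0.54*g + 6.28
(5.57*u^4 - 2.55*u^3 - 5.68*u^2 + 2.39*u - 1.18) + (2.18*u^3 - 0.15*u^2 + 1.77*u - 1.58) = 5.57*u^4 - 0.37*u^3 - 5.83*u^2 + 4.16*u - 2.76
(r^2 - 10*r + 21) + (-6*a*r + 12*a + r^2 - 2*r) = -6*a*r + 12*a + 2*r^2 - 12*r + 21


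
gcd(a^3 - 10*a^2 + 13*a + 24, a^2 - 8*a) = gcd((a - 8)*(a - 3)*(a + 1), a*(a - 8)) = a - 8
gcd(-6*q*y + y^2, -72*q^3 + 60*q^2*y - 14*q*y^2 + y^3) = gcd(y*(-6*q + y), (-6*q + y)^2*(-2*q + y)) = -6*q + y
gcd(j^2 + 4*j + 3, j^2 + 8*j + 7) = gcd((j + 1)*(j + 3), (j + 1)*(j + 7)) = j + 1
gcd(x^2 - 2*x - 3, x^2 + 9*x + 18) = 1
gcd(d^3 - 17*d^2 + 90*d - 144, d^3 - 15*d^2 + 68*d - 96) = d^2 - 11*d + 24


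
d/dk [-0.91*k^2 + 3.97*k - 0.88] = 3.97 - 1.82*k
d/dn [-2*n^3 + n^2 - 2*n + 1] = -6*n^2 + 2*n - 2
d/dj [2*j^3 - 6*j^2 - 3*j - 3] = 6*j^2 - 12*j - 3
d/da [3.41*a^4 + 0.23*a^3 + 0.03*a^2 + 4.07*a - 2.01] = 13.64*a^3 + 0.69*a^2 + 0.06*a + 4.07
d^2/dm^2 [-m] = 0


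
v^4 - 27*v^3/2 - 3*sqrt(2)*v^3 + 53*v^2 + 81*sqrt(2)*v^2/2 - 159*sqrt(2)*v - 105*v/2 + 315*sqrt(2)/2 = (v - 7)*(v - 5)*(v - 3/2)*(v - 3*sqrt(2))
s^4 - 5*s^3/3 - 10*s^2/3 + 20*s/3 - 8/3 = (s - 2)*(s - 1)*(s - 2/3)*(s + 2)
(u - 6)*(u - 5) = u^2 - 11*u + 30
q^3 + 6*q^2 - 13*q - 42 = (q - 3)*(q + 2)*(q + 7)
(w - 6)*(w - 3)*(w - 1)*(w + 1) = w^4 - 9*w^3 + 17*w^2 + 9*w - 18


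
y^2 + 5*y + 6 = (y + 2)*(y + 3)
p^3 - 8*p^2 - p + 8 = (p - 8)*(p - 1)*(p + 1)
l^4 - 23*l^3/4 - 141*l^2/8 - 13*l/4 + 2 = (l - 8)*(l - 1/4)*(l + 1/2)*(l + 2)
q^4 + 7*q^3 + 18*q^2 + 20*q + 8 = (q + 1)*(q + 2)^3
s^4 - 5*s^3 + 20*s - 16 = (s - 4)*(s - 2)*(s - 1)*(s + 2)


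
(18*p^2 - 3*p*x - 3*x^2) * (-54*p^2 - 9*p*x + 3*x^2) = -972*p^4 + 243*p^2*x^2 + 18*p*x^3 - 9*x^4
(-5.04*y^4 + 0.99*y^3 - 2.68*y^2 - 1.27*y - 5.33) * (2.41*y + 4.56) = -12.1464*y^5 - 20.5965*y^4 - 1.9444*y^3 - 15.2815*y^2 - 18.6365*y - 24.3048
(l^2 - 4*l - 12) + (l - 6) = l^2 - 3*l - 18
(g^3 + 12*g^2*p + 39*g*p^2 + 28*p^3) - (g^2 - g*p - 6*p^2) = g^3 + 12*g^2*p - g^2 + 39*g*p^2 + g*p + 28*p^3 + 6*p^2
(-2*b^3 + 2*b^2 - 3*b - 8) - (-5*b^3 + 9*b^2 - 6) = 3*b^3 - 7*b^2 - 3*b - 2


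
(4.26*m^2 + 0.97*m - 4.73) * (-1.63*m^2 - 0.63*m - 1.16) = -6.9438*m^4 - 4.2649*m^3 + 2.1572*m^2 + 1.8547*m + 5.4868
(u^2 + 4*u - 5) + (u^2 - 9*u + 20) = 2*u^2 - 5*u + 15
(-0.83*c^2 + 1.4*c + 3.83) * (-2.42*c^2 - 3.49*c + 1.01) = 2.0086*c^4 - 0.4913*c^3 - 14.9929*c^2 - 11.9527*c + 3.8683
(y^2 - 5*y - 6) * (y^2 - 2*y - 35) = y^4 - 7*y^3 - 31*y^2 + 187*y + 210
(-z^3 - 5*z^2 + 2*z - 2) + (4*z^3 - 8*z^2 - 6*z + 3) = 3*z^3 - 13*z^2 - 4*z + 1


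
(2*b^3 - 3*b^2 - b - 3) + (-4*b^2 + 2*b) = 2*b^3 - 7*b^2 + b - 3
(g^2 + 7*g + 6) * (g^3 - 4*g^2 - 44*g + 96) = g^5 + 3*g^4 - 66*g^3 - 236*g^2 + 408*g + 576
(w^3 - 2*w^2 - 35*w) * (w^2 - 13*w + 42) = w^5 - 15*w^4 + 33*w^3 + 371*w^2 - 1470*w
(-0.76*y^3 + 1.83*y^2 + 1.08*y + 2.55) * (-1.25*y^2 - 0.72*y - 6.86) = 0.95*y^5 - 1.7403*y^4 + 2.546*y^3 - 16.5189*y^2 - 9.2448*y - 17.493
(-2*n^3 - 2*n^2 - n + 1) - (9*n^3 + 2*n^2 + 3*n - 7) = -11*n^3 - 4*n^2 - 4*n + 8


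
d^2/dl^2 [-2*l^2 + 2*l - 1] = -4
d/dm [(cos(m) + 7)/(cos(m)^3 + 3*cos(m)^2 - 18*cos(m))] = 2*(cos(m)^3 + 12*cos(m)^2 + 21*cos(m) - 63)*sin(m)/((cos(m) - 3)^2*(cos(m) + 6)^2*cos(m)^2)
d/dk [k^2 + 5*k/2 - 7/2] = 2*k + 5/2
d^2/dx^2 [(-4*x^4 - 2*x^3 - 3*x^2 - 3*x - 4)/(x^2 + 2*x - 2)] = 2*(-4*x^6 - 24*x^5 - 24*x^4 + 119*x^3 - 102*x^2 - 66*x - 48)/(x^6 + 6*x^5 + 6*x^4 - 16*x^3 - 12*x^2 + 24*x - 8)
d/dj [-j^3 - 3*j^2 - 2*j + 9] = -3*j^2 - 6*j - 2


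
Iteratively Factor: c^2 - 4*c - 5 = (c + 1)*(c - 5)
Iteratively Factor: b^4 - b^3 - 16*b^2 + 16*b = (b - 4)*(b^3 + 3*b^2 - 4*b) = (b - 4)*(b + 4)*(b^2 - b) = (b - 4)*(b - 1)*(b + 4)*(b)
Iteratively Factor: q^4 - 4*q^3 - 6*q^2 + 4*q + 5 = (q + 1)*(q^3 - 5*q^2 - q + 5) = (q - 1)*(q + 1)*(q^2 - 4*q - 5) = (q - 5)*(q - 1)*(q + 1)*(q + 1)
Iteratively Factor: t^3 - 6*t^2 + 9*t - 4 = (t - 1)*(t^2 - 5*t + 4) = (t - 1)^2*(t - 4)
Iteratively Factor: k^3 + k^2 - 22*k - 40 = (k - 5)*(k^2 + 6*k + 8) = (k - 5)*(k + 2)*(k + 4)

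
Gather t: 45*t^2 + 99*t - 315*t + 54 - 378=45*t^2 - 216*t - 324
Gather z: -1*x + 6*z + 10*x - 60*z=9*x - 54*z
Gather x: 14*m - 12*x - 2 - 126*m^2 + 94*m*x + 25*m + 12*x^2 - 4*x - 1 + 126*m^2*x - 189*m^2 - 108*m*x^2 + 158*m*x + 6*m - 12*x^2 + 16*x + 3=-315*m^2 - 108*m*x^2 + 45*m + x*(126*m^2 + 252*m)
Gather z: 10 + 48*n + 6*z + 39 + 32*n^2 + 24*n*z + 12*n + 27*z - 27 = 32*n^2 + 60*n + z*(24*n + 33) + 22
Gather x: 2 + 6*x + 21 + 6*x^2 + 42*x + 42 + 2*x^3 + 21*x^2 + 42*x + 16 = 2*x^3 + 27*x^2 + 90*x + 81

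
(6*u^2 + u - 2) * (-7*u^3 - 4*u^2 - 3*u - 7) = -42*u^5 - 31*u^4 - 8*u^3 - 37*u^2 - u + 14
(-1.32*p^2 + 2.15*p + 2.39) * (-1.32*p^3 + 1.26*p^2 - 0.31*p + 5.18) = 1.7424*p^5 - 4.5012*p^4 - 0.0366000000000002*p^3 - 4.4927*p^2 + 10.3961*p + 12.3802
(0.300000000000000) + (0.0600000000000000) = 0.360000000000000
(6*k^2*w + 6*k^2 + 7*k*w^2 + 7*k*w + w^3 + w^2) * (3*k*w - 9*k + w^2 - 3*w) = 18*k^3*w^2 - 36*k^3*w - 54*k^3 + 27*k^2*w^3 - 54*k^2*w^2 - 81*k^2*w + 10*k*w^4 - 20*k*w^3 - 30*k*w^2 + w^5 - 2*w^4 - 3*w^3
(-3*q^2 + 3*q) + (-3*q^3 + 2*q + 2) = -3*q^3 - 3*q^2 + 5*q + 2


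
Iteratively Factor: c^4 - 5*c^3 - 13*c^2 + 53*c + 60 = (c + 1)*(c^3 - 6*c^2 - 7*c + 60) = (c - 5)*(c + 1)*(c^2 - c - 12) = (c - 5)*(c + 1)*(c + 3)*(c - 4)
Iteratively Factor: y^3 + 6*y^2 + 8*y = (y)*(y^2 + 6*y + 8) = y*(y + 4)*(y + 2)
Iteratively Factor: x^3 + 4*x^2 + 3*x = (x + 3)*(x^2 + x) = (x + 1)*(x + 3)*(x)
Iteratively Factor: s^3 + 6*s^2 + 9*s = (s + 3)*(s^2 + 3*s) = s*(s + 3)*(s + 3)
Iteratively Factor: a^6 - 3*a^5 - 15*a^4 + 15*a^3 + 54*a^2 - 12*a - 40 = (a + 2)*(a^5 - 5*a^4 - 5*a^3 + 25*a^2 + 4*a - 20) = (a - 5)*(a + 2)*(a^4 - 5*a^2 + 4) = (a - 5)*(a - 1)*(a + 2)*(a^3 + a^2 - 4*a - 4) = (a - 5)*(a - 2)*(a - 1)*(a + 2)*(a^2 + 3*a + 2) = (a - 5)*(a - 2)*(a - 1)*(a + 1)*(a + 2)*(a + 2)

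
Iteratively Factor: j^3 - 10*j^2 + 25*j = (j - 5)*(j^2 - 5*j) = j*(j - 5)*(j - 5)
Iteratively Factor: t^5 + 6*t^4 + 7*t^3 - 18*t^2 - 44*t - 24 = (t + 3)*(t^4 + 3*t^3 - 2*t^2 - 12*t - 8) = (t + 2)*(t + 3)*(t^3 + t^2 - 4*t - 4) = (t + 2)^2*(t + 3)*(t^2 - t - 2) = (t + 1)*(t + 2)^2*(t + 3)*(t - 2)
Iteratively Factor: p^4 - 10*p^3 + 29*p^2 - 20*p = (p - 4)*(p^3 - 6*p^2 + 5*p) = (p - 5)*(p - 4)*(p^2 - p) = (p - 5)*(p - 4)*(p - 1)*(p)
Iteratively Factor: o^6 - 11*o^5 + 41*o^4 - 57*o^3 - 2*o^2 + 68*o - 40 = (o - 5)*(o^5 - 6*o^4 + 11*o^3 - 2*o^2 - 12*o + 8) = (o - 5)*(o + 1)*(o^4 - 7*o^3 + 18*o^2 - 20*o + 8) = (o - 5)*(o - 2)*(o + 1)*(o^3 - 5*o^2 + 8*o - 4) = (o - 5)*(o - 2)^2*(o + 1)*(o^2 - 3*o + 2) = (o - 5)*(o - 2)^2*(o - 1)*(o + 1)*(o - 2)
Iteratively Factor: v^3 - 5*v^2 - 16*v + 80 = (v - 5)*(v^2 - 16) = (v - 5)*(v - 4)*(v + 4)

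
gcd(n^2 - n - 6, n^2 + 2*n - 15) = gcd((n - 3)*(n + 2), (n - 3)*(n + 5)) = n - 3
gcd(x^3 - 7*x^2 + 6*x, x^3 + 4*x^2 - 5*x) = x^2 - x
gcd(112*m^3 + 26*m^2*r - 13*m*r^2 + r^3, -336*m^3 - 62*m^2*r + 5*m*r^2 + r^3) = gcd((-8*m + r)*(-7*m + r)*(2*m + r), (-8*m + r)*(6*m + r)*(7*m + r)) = -8*m + r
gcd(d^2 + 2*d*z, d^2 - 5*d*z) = d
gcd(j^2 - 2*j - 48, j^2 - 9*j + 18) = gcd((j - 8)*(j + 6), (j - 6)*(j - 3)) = 1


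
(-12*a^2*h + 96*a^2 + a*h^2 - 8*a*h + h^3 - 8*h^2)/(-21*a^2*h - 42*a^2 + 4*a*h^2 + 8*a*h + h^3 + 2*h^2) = (4*a*h - 32*a + h^2 - 8*h)/(7*a*h + 14*a + h^2 + 2*h)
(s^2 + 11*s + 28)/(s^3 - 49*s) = (s + 4)/(s*(s - 7))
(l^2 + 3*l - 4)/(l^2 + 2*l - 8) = (l - 1)/(l - 2)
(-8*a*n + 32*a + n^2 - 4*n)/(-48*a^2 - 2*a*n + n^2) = (n - 4)/(6*a + n)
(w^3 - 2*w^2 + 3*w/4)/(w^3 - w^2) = (w^2 - 2*w + 3/4)/(w*(w - 1))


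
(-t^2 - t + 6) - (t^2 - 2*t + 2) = -2*t^2 + t + 4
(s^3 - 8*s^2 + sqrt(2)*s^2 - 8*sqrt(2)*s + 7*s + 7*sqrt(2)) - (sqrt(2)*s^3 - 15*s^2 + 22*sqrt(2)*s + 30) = -sqrt(2)*s^3 + s^3 + sqrt(2)*s^2 + 7*s^2 - 30*sqrt(2)*s + 7*s - 30 + 7*sqrt(2)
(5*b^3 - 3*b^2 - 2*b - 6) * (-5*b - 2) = -25*b^4 + 5*b^3 + 16*b^2 + 34*b + 12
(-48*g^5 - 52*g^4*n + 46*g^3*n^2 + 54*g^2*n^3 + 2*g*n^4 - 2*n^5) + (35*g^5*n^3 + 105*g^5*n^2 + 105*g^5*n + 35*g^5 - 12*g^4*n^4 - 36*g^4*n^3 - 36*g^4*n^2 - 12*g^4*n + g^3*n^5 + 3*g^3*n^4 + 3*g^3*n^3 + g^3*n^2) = 35*g^5*n^3 + 105*g^5*n^2 + 105*g^5*n - 13*g^5 - 12*g^4*n^4 - 36*g^4*n^3 - 36*g^4*n^2 - 64*g^4*n + g^3*n^5 + 3*g^3*n^4 + 3*g^3*n^3 + 47*g^3*n^2 + 54*g^2*n^3 + 2*g*n^4 - 2*n^5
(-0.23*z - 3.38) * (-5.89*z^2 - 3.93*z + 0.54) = 1.3547*z^3 + 20.8121*z^2 + 13.1592*z - 1.8252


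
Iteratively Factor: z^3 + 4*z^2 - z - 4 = (z - 1)*(z^2 + 5*z + 4) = (z - 1)*(z + 1)*(z + 4)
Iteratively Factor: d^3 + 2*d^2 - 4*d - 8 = (d + 2)*(d^2 - 4) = (d - 2)*(d + 2)*(d + 2)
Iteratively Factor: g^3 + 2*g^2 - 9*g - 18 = (g + 2)*(g^2 - 9) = (g + 2)*(g + 3)*(g - 3)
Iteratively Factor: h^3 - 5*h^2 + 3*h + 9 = (h + 1)*(h^2 - 6*h + 9) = (h - 3)*(h + 1)*(h - 3)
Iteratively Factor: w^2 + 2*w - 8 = (w + 4)*(w - 2)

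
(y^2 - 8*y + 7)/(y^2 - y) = (y - 7)/y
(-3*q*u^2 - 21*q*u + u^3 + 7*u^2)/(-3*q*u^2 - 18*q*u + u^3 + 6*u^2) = (u + 7)/(u + 6)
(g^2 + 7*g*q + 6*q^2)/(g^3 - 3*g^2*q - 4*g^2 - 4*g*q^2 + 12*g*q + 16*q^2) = (-g - 6*q)/(-g^2 + 4*g*q + 4*g - 16*q)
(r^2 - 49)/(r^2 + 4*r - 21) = (r - 7)/(r - 3)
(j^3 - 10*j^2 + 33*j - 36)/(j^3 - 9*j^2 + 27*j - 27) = (j - 4)/(j - 3)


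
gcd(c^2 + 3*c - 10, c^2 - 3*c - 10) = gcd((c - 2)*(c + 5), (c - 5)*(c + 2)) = 1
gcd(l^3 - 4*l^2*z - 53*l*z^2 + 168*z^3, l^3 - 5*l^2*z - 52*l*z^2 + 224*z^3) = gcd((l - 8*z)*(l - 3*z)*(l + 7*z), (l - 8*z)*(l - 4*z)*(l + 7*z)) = -l^2 + l*z + 56*z^2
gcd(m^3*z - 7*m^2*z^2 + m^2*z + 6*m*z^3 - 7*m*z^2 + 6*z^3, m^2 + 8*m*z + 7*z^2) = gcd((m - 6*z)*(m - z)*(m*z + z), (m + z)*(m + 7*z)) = 1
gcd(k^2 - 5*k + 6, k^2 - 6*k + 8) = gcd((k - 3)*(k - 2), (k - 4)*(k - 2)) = k - 2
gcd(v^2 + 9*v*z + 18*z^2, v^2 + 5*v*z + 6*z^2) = v + 3*z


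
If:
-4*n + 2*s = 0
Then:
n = s/2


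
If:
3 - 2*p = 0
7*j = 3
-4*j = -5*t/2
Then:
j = 3/7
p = 3/2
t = 24/35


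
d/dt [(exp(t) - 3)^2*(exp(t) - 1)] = (exp(t) - 3)*(3*exp(t) - 5)*exp(t)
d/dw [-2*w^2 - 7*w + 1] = -4*w - 7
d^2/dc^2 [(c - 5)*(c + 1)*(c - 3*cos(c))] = 3*c^2*cos(c) - 12*sqrt(2)*c*cos(c + pi/4) + 6*c - 24*sin(c) - 21*cos(c) - 8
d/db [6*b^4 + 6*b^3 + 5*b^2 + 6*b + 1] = 24*b^3 + 18*b^2 + 10*b + 6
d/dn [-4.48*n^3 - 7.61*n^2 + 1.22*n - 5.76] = -13.44*n^2 - 15.22*n + 1.22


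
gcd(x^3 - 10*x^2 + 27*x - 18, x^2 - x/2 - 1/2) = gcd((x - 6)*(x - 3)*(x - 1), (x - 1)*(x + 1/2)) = x - 1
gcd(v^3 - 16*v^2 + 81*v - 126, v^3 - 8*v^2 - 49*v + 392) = v - 7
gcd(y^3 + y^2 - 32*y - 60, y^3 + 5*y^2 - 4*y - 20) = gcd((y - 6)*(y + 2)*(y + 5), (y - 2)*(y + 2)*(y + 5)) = y^2 + 7*y + 10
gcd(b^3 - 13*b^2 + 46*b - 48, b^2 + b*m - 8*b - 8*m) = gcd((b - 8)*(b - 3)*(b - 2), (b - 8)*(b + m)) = b - 8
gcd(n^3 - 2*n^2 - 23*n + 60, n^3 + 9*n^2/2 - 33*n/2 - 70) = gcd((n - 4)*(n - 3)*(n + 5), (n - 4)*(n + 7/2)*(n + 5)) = n^2 + n - 20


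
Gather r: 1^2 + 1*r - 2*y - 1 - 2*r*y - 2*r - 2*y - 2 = r*(-2*y - 1) - 4*y - 2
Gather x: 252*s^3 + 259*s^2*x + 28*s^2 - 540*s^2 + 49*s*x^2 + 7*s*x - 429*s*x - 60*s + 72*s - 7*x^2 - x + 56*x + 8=252*s^3 - 512*s^2 + 12*s + x^2*(49*s - 7) + x*(259*s^2 - 422*s + 55) + 8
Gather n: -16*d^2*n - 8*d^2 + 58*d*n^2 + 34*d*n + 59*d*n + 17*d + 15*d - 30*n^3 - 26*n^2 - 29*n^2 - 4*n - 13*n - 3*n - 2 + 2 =-8*d^2 + 32*d - 30*n^3 + n^2*(58*d - 55) + n*(-16*d^2 + 93*d - 20)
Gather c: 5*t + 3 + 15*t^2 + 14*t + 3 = 15*t^2 + 19*t + 6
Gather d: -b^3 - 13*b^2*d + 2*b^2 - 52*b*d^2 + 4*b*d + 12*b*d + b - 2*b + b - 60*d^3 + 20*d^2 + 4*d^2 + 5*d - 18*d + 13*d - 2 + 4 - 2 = -b^3 + 2*b^2 - 60*d^3 + d^2*(24 - 52*b) + d*(-13*b^2 + 16*b)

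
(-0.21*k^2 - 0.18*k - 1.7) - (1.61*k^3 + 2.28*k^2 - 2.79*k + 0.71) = -1.61*k^3 - 2.49*k^2 + 2.61*k - 2.41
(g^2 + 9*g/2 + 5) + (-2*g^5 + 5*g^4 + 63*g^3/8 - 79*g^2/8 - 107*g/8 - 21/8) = -2*g^5 + 5*g^4 + 63*g^3/8 - 71*g^2/8 - 71*g/8 + 19/8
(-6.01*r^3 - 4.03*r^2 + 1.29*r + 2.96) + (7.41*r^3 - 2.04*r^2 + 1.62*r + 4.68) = 1.4*r^3 - 6.07*r^2 + 2.91*r + 7.64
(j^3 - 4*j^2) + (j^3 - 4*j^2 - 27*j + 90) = 2*j^3 - 8*j^2 - 27*j + 90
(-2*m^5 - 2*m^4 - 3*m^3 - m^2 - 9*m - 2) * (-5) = 10*m^5 + 10*m^4 + 15*m^3 + 5*m^2 + 45*m + 10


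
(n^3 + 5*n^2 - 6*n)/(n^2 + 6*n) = n - 1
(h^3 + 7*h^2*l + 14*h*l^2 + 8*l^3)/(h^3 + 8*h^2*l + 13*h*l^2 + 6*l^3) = (h^2 + 6*h*l + 8*l^2)/(h^2 + 7*h*l + 6*l^2)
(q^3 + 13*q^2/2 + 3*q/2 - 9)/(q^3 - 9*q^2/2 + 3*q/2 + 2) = (2*q^2 + 15*q + 18)/(2*q^2 - 7*q - 4)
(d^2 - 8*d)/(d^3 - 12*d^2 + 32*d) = 1/(d - 4)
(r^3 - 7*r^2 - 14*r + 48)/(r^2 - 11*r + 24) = (r^2 + r - 6)/(r - 3)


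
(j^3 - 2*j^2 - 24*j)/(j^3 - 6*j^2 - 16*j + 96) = j/(j - 4)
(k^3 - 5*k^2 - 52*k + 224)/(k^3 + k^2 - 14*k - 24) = (k^2 - k - 56)/(k^2 + 5*k + 6)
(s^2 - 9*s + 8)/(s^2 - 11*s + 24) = (s - 1)/(s - 3)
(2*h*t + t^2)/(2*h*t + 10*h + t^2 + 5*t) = t/(t + 5)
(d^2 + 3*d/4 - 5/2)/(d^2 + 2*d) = (d - 5/4)/d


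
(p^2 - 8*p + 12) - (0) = p^2 - 8*p + 12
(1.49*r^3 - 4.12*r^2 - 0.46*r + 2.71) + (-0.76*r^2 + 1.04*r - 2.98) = 1.49*r^3 - 4.88*r^2 + 0.58*r - 0.27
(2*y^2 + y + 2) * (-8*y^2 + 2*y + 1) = -16*y^4 - 4*y^3 - 12*y^2 + 5*y + 2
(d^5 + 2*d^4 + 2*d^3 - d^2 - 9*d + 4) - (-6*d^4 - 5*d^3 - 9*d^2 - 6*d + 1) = d^5 + 8*d^4 + 7*d^3 + 8*d^2 - 3*d + 3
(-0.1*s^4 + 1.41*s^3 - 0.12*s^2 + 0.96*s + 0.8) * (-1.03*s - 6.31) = 0.103*s^5 - 0.8213*s^4 - 8.7735*s^3 - 0.2316*s^2 - 6.8816*s - 5.048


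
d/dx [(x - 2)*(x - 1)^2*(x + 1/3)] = 4*x^3 - 11*x^2 + 22*x/3 - 1/3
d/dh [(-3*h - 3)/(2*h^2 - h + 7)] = 3*(-2*h^2 + h + (h + 1)*(4*h - 1) - 7)/(2*h^2 - h + 7)^2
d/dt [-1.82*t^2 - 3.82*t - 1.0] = -3.64*t - 3.82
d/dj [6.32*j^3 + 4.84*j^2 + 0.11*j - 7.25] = 18.96*j^2 + 9.68*j + 0.11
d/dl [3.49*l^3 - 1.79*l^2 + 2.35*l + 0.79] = 10.47*l^2 - 3.58*l + 2.35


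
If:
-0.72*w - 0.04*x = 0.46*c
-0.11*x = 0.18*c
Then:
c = -0.611111111111111*x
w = 0.334876543209877*x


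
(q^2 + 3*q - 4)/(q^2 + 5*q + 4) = (q - 1)/(q + 1)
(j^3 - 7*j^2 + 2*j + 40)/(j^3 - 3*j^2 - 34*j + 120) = (j + 2)/(j + 6)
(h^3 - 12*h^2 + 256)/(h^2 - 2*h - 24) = (h^2 - 16*h + 64)/(h - 6)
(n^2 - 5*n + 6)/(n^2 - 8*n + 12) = (n - 3)/(n - 6)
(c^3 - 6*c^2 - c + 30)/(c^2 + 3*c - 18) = (c^2 - 3*c - 10)/(c + 6)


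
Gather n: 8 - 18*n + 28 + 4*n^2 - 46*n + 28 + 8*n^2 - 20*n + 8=12*n^2 - 84*n + 72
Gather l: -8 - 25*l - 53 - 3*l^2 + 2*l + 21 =-3*l^2 - 23*l - 40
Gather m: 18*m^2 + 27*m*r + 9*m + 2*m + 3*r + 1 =18*m^2 + m*(27*r + 11) + 3*r + 1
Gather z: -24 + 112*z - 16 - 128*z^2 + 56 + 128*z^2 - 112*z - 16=0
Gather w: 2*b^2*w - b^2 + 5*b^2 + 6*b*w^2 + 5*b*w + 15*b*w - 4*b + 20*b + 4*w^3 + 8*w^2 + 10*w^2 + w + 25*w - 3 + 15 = 4*b^2 + 16*b + 4*w^3 + w^2*(6*b + 18) + w*(2*b^2 + 20*b + 26) + 12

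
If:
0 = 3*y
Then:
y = 0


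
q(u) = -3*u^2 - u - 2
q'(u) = -6*u - 1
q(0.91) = -5.39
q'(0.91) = -6.46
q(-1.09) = -4.47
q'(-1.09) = 5.54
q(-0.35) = -2.02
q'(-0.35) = 1.10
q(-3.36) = -32.51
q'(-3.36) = 19.16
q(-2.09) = -13.01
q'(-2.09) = 11.54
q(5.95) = -114.16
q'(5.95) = -36.70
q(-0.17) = -1.92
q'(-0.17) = 0.02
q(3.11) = -34.13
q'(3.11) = -19.66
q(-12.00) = -422.00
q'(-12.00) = 71.00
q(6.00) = -116.00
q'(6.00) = -37.00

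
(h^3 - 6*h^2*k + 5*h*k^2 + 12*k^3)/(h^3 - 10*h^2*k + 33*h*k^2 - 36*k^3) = (h + k)/(h - 3*k)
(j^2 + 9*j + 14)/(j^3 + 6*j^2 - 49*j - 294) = (j + 2)/(j^2 - j - 42)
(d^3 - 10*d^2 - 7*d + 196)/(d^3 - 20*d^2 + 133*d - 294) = (d + 4)/(d - 6)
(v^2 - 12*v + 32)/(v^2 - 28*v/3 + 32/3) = 3*(v - 4)/(3*v - 4)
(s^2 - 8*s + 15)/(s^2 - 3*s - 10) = (s - 3)/(s + 2)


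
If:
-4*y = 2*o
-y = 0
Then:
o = 0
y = 0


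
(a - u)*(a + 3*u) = a^2 + 2*a*u - 3*u^2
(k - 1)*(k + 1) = k^2 - 1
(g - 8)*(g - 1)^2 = g^3 - 10*g^2 + 17*g - 8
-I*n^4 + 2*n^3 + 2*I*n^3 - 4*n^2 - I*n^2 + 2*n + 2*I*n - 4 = (n - 2)*(n - I)*(n + 2*I)*(-I*n + 1)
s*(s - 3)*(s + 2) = s^3 - s^2 - 6*s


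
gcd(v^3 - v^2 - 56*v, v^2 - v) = v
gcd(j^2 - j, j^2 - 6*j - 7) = 1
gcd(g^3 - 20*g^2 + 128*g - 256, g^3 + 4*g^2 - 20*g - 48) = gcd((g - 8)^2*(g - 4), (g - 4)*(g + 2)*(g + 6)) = g - 4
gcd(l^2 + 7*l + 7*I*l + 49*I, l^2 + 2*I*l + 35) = l + 7*I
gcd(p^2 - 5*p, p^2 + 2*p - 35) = p - 5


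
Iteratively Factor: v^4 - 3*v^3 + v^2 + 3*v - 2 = (v - 1)*(v^3 - 2*v^2 - v + 2) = (v - 1)*(v + 1)*(v^2 - 3*v + 2) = (v - 2)*(v - 1)*(v + 1)*(v - 1)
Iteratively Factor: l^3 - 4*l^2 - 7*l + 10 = (l - 5)*(l^2 + l - 2) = (l - 5)*(l - 1)*(l + 2)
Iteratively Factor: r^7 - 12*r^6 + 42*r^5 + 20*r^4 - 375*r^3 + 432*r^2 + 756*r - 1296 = (r + 2)*(r^6 - 14*r^5 + 70*r^4 - 120*r^3 - 135*r^2 + 702*r - 648) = (r - 3)*(r + 2)*(r^5 - 11*r^4 + 37*r^3 - 9*r^2 - 162*r + 216) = (r - 3)^2*(r + 2)*(r^4 - 8*r^3 + 13*r^2 + 30*r - 72) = (r - 3)^3*(r + 2)*(r^3 - 5*r^2 - 2*r + 24) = (r - 4)*(r - 3)^3*(r + 2)*(r^2 - r - 6) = (r - 4)*(r - 3)^3*(r + 2)^2*(r - 3)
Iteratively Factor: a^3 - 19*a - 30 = (a + 2)*(a^2 - 2*a - 15) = (a - 5)*(a + 2)*(a + 3)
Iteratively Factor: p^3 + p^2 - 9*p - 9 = (p + 3)*(p^2 - 2*p - 3) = (p - 3)*(p + 3)*(p + 1)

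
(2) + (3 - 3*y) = 5 - 3*y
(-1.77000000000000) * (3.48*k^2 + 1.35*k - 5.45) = -6.1596*k^2 - 2.3895*k + 9.6465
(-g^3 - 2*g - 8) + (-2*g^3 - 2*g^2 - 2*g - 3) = -3*g^3 - 2*g^2 - 4*g - 11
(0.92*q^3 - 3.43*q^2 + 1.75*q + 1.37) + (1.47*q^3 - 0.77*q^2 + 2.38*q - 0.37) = 2.39*q^3 - 4.2*q^2 + 4.13*q + 1.0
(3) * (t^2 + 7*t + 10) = 3*t^2 + 21*t + 30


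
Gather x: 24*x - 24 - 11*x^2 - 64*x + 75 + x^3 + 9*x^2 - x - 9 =x^3 - 2*x^2 - 41*x + 42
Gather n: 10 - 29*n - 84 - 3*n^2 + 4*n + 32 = -3*n^2 - 25*n - 42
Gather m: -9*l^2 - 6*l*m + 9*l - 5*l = -9*l^2 - 6*l*m + 4*l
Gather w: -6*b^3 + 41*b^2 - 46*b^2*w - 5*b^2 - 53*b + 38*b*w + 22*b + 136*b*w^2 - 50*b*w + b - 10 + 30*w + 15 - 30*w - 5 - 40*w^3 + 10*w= -6*b^3 + 36*b^2 + 136*b*w^2 - 30*b - 40*w^3 + w*(-46*b^2 - 12*b + 10)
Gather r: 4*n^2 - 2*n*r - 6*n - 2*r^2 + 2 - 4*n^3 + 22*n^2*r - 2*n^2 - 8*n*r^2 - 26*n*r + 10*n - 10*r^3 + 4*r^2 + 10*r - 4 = -4*n^3 + 2*n^2 + 4*n - 10*r^3 + r^2*(2 - 8*n) + r*(22*n^2 - 28*n + 10) - 2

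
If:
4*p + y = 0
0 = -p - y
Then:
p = 0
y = 0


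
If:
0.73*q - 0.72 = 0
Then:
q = 0.99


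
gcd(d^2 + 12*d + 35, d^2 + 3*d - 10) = d + 5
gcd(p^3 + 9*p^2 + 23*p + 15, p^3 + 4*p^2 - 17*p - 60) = p^2 + 8*p + 15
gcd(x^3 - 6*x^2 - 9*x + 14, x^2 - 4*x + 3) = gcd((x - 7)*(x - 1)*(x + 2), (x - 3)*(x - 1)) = x - 1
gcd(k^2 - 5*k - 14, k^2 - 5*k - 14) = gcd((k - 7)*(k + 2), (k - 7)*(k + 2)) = k^2 - 5*k - 14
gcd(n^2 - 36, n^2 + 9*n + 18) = n + 6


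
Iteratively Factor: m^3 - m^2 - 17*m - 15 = (m - 5)*(m^2 + 4*m + 3) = (m - 5)*(m + 3)*(m + 1)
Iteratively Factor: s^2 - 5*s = (s)*(s - 5)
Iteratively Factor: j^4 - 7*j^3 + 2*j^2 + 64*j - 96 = (j - 4)*(j^3 - 3*j^2 - 10*j + 24) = (j - 4)^2*(j^2 + j - 6) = (j - 4)^2*(j - 2)*(j + 3)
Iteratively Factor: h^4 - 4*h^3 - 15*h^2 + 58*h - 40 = (h - 1)*(h^3 - 3*h^2 - 18*h + 40) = (h - 5)*(h - 1)*(h^2 + 2*h - 8) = (h - 5)*(h - 1)*(h + 4)*(h - 2)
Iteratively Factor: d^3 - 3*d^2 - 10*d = (d)*(d^2 - 3*d - 10) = d*(d - 5)*(d + 2)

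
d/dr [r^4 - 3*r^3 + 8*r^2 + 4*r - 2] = 4*r^3 - 9*r^2 + 16*r + 4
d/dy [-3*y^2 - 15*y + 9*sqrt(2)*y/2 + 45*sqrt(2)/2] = -6*y - 15 + 9*sqrt(2)/2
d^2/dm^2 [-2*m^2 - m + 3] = -4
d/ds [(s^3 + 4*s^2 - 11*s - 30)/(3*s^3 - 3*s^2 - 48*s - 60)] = 5*(-s^2 + 2*s - 13)/(3*(s^4 - 6*s^3 - 11*s^2 + 60*s + 100))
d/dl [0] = 0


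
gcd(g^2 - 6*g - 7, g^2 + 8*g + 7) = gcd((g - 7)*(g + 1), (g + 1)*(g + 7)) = g + 1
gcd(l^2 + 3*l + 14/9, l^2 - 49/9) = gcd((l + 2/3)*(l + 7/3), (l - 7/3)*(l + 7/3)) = l + 7/3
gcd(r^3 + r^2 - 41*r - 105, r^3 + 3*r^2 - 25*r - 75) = r^2 + 8*r + 15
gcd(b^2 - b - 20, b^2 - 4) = 1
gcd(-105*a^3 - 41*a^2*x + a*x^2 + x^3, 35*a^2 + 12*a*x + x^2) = 5*a + x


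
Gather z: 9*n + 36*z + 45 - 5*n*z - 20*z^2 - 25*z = 9*n - 20*z^2 + z*(11 - 5*n) + 45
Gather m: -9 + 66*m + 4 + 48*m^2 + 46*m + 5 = 48*m^2 + 112*m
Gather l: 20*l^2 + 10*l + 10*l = 20*l^2 + 20*l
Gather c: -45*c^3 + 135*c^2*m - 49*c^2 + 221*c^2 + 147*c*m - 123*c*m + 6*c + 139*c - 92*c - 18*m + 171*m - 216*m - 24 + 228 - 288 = -45*c^3 + c^2*(135*m + 172) + c*(24*m + 53) - 63*m - 84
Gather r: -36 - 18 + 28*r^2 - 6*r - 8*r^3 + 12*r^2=-8*r^3 + 40*r^2 - 6*r - 54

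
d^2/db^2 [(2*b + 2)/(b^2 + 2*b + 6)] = 4*(3*(-b - 1)*(b^2 + 2*b + 6) + 4*(b + 1)^3)/(b^2 + 2*b + 6)^3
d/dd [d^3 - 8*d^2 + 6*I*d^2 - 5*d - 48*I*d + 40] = 3*d^2 + d*(-16 + 12*I) - 5 - 48*I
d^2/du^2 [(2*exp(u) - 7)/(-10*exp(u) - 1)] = (720*exp(u) - 72)*exp(u)/(1000*exp(3*u) + 300*exp(2*u) + 30*exp(u) + 1)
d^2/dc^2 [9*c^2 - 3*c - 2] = 18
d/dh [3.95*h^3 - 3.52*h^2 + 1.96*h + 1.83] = 11.85*h^2 - 7.04*h + 1.96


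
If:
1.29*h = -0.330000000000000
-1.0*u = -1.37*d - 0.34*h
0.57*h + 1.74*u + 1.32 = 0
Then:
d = -0.43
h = -0.26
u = -0.67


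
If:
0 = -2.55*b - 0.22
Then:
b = -0.09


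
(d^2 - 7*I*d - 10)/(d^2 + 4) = (d - 5*I)/(d + 2*I)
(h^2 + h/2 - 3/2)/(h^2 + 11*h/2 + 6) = (h - 1)/(h + 4)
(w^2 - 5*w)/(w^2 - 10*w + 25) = w/(w - 5)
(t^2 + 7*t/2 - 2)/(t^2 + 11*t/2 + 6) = (2*t - 1)/(2*t + 3)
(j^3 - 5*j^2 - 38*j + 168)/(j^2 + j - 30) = (j^2 - 11*j + 28)/(j - 5)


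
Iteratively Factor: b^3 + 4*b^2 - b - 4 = (b - 1)*(b^2 + 5*b + 4) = (b - 1)*(b + 4)*(b + 1)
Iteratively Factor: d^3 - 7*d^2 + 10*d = (d - 5)*(d^2 - 2*d) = d*(d - 5)*(d - 2)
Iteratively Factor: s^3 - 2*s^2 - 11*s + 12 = (s - 4)*(s^2 + 2*s - 3) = (s - 4)*(s + 3)*(s - 1)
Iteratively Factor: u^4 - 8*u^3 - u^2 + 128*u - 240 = (u - 5)*(u^3 - 3*u^2 - 16*u + 48) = (u - 5)*(u + 4)*(u^2 - 7*u + 12) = (u - 5)*(u - 3)*(u + 4)*(u - 4)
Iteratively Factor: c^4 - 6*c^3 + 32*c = (c + 2)*(c^3 - 8*c^2 + 16*c) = (c - 4)*(c + 2)*(c^2 - 4*c) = (c - 4)^2*(c + 2)*(c)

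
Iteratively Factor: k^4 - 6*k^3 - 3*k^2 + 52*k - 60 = (k - 2)*(k^3 - 4*k^2 - 11*k + 30) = (k - 5)*(k - 2)*(k^2 + k - 6) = (k - 5)*(k - 2)*(k + 3)*(k - 2)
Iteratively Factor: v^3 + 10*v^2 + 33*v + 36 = (v + 3)*(v^2 + 7*v + 12) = (v + 3)*(v + 4)*(v + 3)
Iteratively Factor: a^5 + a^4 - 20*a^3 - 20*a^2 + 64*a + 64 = (a - 2)*(a^4 + 3*a^3 - 14*a^2 - 48*a - 32) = (a - 4)*(a - 2)*(a^3 + 7*a^2 + 14*a + 8) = (a - 4)*(a - 2)*(a + 1)*(a^2 + 6*a + 8) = (a - 4)*(a - 2)*(a + 1)*(a + 4)*(a + 2)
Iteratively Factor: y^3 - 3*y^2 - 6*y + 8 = (y - 1)*(y^2 - 2*y - 8) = (y - 1)*(y + 2)*(y - 4)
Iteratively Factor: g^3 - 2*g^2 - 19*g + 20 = (g + 4)*(g^2 - 6*g + 5) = (g - 1)*(g + 4)*(g - 5)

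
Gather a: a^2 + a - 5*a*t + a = a^2 + a*(2 - 5*t)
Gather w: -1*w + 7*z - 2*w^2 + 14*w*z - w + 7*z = -2*w^2 + w*(14*z - 2) + 14*z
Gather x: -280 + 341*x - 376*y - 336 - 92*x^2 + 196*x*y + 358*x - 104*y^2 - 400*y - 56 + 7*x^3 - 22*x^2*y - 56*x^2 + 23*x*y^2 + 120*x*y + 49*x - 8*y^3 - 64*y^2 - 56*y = 7*x^3 + x^2*(-22*y - 148) + x*(23*y^2 + 316*y + 748) - 8*y^3 - 168*y^2 - 832*y - 672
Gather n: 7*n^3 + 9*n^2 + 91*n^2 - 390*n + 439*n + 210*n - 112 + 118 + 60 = 7*n^3 + 100*n^2 + 259*n + 66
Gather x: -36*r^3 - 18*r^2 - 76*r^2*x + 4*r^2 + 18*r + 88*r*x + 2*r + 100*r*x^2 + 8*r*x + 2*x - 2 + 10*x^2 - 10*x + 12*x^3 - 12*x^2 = -36*r^3 - 14*r^2 + 20*r + 12*x^3 + x^2*(100*r - 2) + x*(-76*r^2 + 96*r - 8) - 2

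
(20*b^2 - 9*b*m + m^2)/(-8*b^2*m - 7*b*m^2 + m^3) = (-20*b^2 + 9*b*m - m^2)/(m*(8*b^2 + 7*b*m - m^2))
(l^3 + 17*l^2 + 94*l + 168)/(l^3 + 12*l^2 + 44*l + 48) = (l + 7)/(l + 2)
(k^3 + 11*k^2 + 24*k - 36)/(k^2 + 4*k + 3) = (k^3 + 11*k^2 + 24*k - 36)/(k^2 + 4*k + 3)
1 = 1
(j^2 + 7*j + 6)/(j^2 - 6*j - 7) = (j + 6)/(j - 7)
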